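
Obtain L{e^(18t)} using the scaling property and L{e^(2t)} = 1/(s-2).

Using L{f(at)} = (1/a)F(s/a) with a=9 and f(t) = e^(2t): L{e^(18t)} = (1/9) · 1/((s/9)-2) = (1/9) · 9/(s-18) = 1/(s-18)

Final answer: 1/(s-18)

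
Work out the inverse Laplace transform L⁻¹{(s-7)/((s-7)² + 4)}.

Using frequency shift, L⁻¹{(s-7)/((s-7)² + 4)} = e^(7t)·cos(2t)

Final answer: e^(7t)·cos(2t)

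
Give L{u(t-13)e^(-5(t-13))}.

u(t-a)f(t-a) with f(t)=e^(-5t). L{e^(-5t)} = 1/(s+5). By time shift: e^(-13s)/(s+5)

Final answer: e^(-13s)/(s+5)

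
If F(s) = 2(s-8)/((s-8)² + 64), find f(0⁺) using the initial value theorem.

f(0⁺) = lim_{s→∞} sF(s) = lim_{s→∞} 2s(s-8)/((s-8)² + 64) = 2

Final answer: 2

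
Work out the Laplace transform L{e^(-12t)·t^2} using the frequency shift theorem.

L{e^(at)·t^n} = n!/(s-a)^(n+1), so L{e^(-12t)·t^2} = 2/(s+12)^3

Final answer: 2/(s+12)^3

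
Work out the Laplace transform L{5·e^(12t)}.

L{e^(at)} = 1/(s-a), so L{e^(12t)} = 1/(s-12). Then L{5·e^(12t)} = 5/(s-12)

Final answer: 5/(s-12)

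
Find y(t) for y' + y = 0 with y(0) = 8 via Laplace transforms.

L{y'} + L{y} = 0. sY - 8 + Y = 0. Y(s+1) = 8. Y = 8/(s+1)

Final answer: y(t) = 8e^(-t)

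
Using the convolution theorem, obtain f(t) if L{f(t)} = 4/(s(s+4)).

4/(s(s+4)) = (4/s)·(1/(s+4)) = L{4}·L{e^(-4t)}. By convolution, f(t) = 4*e^(-4t) = ∫₀ᵗ 4·e^(-4τ) dτ = 4·(1 - e^(-4t))/4

Final answer: 4·(1 - e^(-4t))/4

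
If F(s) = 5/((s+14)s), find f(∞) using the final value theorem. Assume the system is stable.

f(∞) = lim_{s→0} sF(s) = lim_{s→0} 5/(s+14) = 5/14

Final answer: 5/14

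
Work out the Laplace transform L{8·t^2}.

L{t^n} = n!/s^(n+1), so L{t^2} = 2/s^3. Then L{8·t^2} = 8·2/s^3 = 16/s^3

Final answer: 16/s^3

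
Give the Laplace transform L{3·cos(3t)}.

L{cos(ωt)} = s/(s² + ω²), so L{cos(3t)} = s/(s² + 9). Then L{3·cos(3t)} = 3·s/(s² + 9) = 3s/(s² + 9)

Final answer: 3s/(s² + 9)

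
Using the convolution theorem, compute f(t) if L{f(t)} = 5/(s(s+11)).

5/(s(s+11)) = (5/s)·(1/(s+11)) = L{5}·L{e^(-11t)}. By convolution, f(t) = 5*e^(-11t) = ∫₀ᵗ 5·e^(-11τ) dτ = 5·(1 - e^(-11t))/11

Final answer: 5·(1 - e^(-11t))/11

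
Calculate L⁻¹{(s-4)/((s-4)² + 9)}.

Using frequency shift: L⁻¹{(s-a)/((s-a)² + b²)} = e^(at)cos(bt). Here a=4, b=3

Final answer: e^(4t)·cos(3t)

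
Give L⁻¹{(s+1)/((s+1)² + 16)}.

Using frequency shift: L⁻¹{(s-a)/((s-a)² + b²)} = e^(at)cos(bt). Here a=-1, b=4

Final answer: e^(-t)·cos(4t)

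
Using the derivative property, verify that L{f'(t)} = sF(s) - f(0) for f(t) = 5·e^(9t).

f'(t) = 45e^(9t). Direct: L{f'(t)} = 45/(s-9). Property: s·5/(s-9) - 5 = (5s - 5(s-9))/(s-9) = 45/(s-9). ✓

Final answer: 45/(s-9)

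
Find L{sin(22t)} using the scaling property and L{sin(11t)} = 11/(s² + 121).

Using L{f(at)} = (1/a)F(s/a) with a=2: L{sin(22t)} = (1/2) · 11/((s/2)² + 121) = (1/2) · 11·4/(s² + 484) = 22/(s² + 484)

Final answer: 22/(s² + 484)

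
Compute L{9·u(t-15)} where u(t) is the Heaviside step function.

L{u(t-a)} = e^(-as)/s. Here a=15, so L{u(t-15)} = e^(-15s)/s, and L{9·u(t-15)} = 9·e^(-15s)/s

Final answer: 9·e^(-15s)/s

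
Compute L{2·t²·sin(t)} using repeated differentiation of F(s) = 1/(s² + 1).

F(s) = 1/(s² + 1). F'(s) = -2s/(s² + 1)². F''(s) = -2(1 - 3s²)/(s² + 1)³ = (6s² - 2)/(s² + 1)³. So L{t²·sin(t)} = (-1)² F''(s) = (6s² - 2)/(s² + 1)³. Then L{2·t²·sin(t)} = 2·(6s² - 2)/(s² + 1)³ = (12s² - 4)/(s² + 1)³

Final answer: (12s² - 4)/(s² + 1)³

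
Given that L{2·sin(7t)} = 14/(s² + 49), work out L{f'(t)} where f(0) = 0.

L{f'(t)} = s·F(s) - f(0) = s·14/(s² + 49) - 0 = 14s/(s² + 49)

Final answer: 14s/(s² + 49)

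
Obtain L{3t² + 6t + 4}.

L{3t² + 6t + 4} = 3·2/s³ + 6/s² + 4/s = 6/s³ + 6/s² + 4/s

Final answer: 6/s³ + 6/s² + 4/s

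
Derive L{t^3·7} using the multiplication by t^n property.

L{7} = 7/s. d^1/ds^1[1/s] = -1/s². d^2/ds^2[1/s] = 2/s^3. d^3/ds^3[1/s] = -6/s^4. So L{t^3} = (-1)^{3}·-6/s^4 = 6/s^4. Then L{t^3·7} = 7·6/s^4 = 42/s^4

Final answer: 42/s^4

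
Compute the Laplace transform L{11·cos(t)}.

L{cos(ωt)} = s/(s² + ω²), so L{cos(t)} = s/(s² + 1). Then L{11·cos(t)} = 11·s/(s² + 1) = 11s/(s² + 1)

Final answer: 11s/(s² + 1)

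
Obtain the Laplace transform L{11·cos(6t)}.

L{cos(ωt)} = s/(s² + ω²), so L{cos(6t)} = s/(s² + 36). Then L{11·cos(6t)} = 11·s/(s² + 36) = 11s/(s² + 36)

Final answer: 11s/(s² + 36)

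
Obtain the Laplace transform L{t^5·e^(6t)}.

L{t^n·e^(at)} = n!/(s-a)^(n+1), so L{t^5·e^(6t)} = 120/(s-6)^6

Final answer: 120/(s-6)^6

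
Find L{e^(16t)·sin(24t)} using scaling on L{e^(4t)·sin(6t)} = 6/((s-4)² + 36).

Scaling with a=4: L{e^(16t)·sin(24t)} = (1/4) · 6/((s/4-4)² + 36). Simplifying: 24/((s-16)² + 576)

Final answer: 24/((s-16)² + 576)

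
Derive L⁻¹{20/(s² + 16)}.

This is the form c·a/(s² + a²) with a = 4, c = 5. L⁻¹ = 5·sin(4t)

Final answer: 5·sin(4t)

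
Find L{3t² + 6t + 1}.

L{3t² + 6t + 1} = 3·2/s³ + 6/s² + 1/s = 6/s³ + 6/s² + 1/s

Final answer: 6/s³ + 6/s² + 1/s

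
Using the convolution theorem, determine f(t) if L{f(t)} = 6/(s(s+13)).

6/(s(s+13)) = (6/s)·(1/(s+13)) = L{6}·L{e^(-13t)}. By convolution, f(t) = 6*e^(-13t) = ∫₀ᵗ 6·e^(-13τ) dτ = 6·(1 - e^(-13t))/13

Final answer: 6·(1 - e^(-13t))/13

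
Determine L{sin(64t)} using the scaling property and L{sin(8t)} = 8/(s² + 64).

Using L{f(at)} = (1/a)F(s/a) with a=8: L{sin(64t)} = (1/8) · 8/((s/8)² + 64) = (1/8) · 8·64/(s² + 4096) = 64/(s² + 4096)

Final answer: 64/(s² + 4096)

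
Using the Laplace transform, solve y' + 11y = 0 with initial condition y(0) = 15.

L{y'} + 11L{y} = 0. sY - 15 + 11Y = 0. Y(s+11) = 15. Y = 15/(s+11)

Final answer: y(t) = 15e^(-11t)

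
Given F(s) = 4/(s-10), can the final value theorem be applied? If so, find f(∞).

sF(s) = 4s/(s-10) has a pole at s = 10 in the right half-plane. Theorem does NOT apply (unstable system; f(t) = 4·e^(10t) grows without bound).

Final answer: Not applicable (unstable)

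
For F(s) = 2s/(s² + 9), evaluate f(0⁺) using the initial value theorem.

f(0⁺) = lim_{s→∞} s·2s/(s² + 9) = lim_{s→∞} 2s²/(s² + 9) = 2

Final answer: 2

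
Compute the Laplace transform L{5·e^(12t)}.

L{e^(at)} = 1/(s-a), so L{e^(12t)} = 1/(s-12). Then L{5·e^(12t)} = 5/(s-12)

Final answer: 5/(s-12)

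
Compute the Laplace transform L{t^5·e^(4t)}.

L{t^n·e^(at)} = n!/(s-a)^(n+1), so L{t^5·e^(4t)} = 120/(s-4)^6

Final answer: 120/(s-4)^6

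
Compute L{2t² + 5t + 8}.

L{2t² + 5t + 8} = 2·2/s³ + 5/s² + 8/s = 4/s³ + 5/s² + 8/s

Final answer: 4/s³ + 5/s² + 8/s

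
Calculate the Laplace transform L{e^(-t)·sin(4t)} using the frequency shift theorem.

Frequency shift: L{e^(at)f(t)} = F(s-a). L{e^(-t)·sin(4t)} = 4/((s+1)² + 16)

Final answer: 4/((s+1)² + 16)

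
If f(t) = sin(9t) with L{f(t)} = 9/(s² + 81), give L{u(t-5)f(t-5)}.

Time shift theorem: L{u(t-a)f(t-a)} = e^(-as)F(s). Here a=5, F(s) = 9/(s² + 81), so L{u(t-5)f(t-5)} = e^(-5s)·9/(s² + 81)

Final answer: e^(-5s)·9/(s² + 81)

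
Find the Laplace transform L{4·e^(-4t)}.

L{e^(at)} = 1/(s-a), so L{e^(-4t)} = 1/(s+4). Then L{4·e^(-4t)} = 4/(s+4)

Final answer: 4/(s+4)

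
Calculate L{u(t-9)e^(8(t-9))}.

u(t-a)f(t-a) with f(t)=e^(8t). L{e^(8t)} = 1/(s-8). By time shift: e^(-9s)/(s-8)

Final answer: e^(-9s)/(s-8)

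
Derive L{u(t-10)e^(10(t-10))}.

u(t-a)f(t-a) with f(t)=e^(10t). L{e^(10t)} = 1/(s-10). By time shift: e^(-10s)/(s-10)

Final answer: e^(-10s)/(s-10)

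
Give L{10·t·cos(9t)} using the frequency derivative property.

L{cos(9t)} = s/(s² + 81). Derivative: d/ds[s/(s² + 81)] = [(s² + 81) - s·2s]/(s² + 81)² = (81 - s²)/(s² + 81)². So L{t·cos(9t)} = -F'(s) = (s² - 81)/(s² + 81)². Then L{10·t·cos(9t)} = 10·(s² - 81)/(s² + 81)²

Final answer: 10·(s² - 81)/(s² + 81)²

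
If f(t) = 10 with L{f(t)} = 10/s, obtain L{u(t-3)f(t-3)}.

Time shift theorem: L{u(t-a)f(t-a)} = e^(-as)F(s). Here a=3, F(s) = 10/s, so L{u(t-3)f(t-3)} = e^(-3s)·10/s

Final answer: e^(-3s)·10/s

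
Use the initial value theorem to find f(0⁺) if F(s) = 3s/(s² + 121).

f(0⁺) = lim_{s→∞} s·3s/(s² + 121) = lim_{s→∞} 3s²/(s² + 121) = 3

Final answer: 3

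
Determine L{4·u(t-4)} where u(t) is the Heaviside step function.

L{u(t-a)} = e^(-as)/s. Here a=4, so L{u(t-4)} = e^(-4s)/s, and L{4·u(t-4)} = 4·e^(-4s)/s

Final answer: 4·e^(-4s)/s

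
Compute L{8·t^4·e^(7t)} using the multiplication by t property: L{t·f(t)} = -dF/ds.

Using L{t^n·e^(at)} = n!/(s-a)^(n+1), L{t^4·e^(7t)} = 24/(s-7)^5, so L{8·t^4·e^(7t)} = 8·24/(s-7)^5 = 192/(s-7)^5

Final answer: 192/(s-7)^5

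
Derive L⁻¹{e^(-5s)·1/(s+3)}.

L⁻¹{1/(s+3)} = e^(-3t). By the time shift theorem, L⁻¹{e^(-as)F(s)} = u(t-a)f(t-a) with a=5, so L⁻¹{e^(-5s)·1/(s+3)} = u(t-5)·e^(-3(t-5))

Final answer: u(t-5)·e^(-3(t-5))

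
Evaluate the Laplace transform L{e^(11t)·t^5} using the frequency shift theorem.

L{e^(at)·t^n} = n!/(s-a)^(n+1), so L{e^(11t)·t^5} = 120/(s-11)^6

Final answer: 120/(s-11)^6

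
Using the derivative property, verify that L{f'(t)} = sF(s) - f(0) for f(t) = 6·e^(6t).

f'(t) = 36e^(6t). Direct: L{f'(t)} = 36/(s-6). Property: s·6/(s-6) - 6 = (6s - 6(s-6))/(s-6) = 36/(s-6). ✓

Final answer: 36/(s-6)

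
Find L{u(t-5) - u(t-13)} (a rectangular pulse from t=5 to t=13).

L{u(t-a)} = e^(-as)/s. L{u(t-5) - u(t-13)} = (e^(-5s) - e^(-13s))/s

Final answer: (e^(-5s) - e^(-13s))/s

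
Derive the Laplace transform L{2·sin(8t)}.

L{sin(ωt)} = ω/(s² + ω²), so L{sin(8t)} = 8/(s² + 64). Then L{2·sin(8t)} = 2·8/(s² + 64) = 16/(s² + 64)

Final answer: 16/(s² + 64)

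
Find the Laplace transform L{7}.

L{7} = 7 · L{1} = 7/s

Final answer: 7/s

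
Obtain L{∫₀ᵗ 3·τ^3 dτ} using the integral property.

L{∫₀ᵗ f(τ)dτ} = F(s)/s with f(t) = 3t^3. F(s) = 18/s^4, so L{∫₀ᵗ 3·τ^3 dτ} = (18/s^4)/s = 18/s^5. (Check: ∫₀ᵗ 3·τ^3 dτ = 3t^4/4.)

Final answer: 18/s^5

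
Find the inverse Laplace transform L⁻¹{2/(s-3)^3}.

L⁻¹{n!/(s-a)^(n+1)} = t^n·e^(at) with n=2, a=3. So L⁻¹{2/(s-3)^3} = t^2·e^(3t)

Final answer: t^2·e^(3t)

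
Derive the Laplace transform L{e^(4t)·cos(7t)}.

L{e^(at)·cos(ωt)} = (s-a)/((s-a)² + ω²), so L{e^(4t)·cos(7t)} = (s-4)/((s-4)² + 49)

Final answer: (s-4)/((s-4)² + 49)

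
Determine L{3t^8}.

L{t^n} = n!/s^(n+1). So L{3t^8} = 3·8!/s^9 = 120960/s^9

Final answer: 120960/s^9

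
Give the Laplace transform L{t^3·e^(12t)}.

L{t^n·e^(at)} = n!/(s-a)^(n+1), so L{t^3·e^(12t)} = 6/(s-12)^4

Final answer: 6/(s-12)^4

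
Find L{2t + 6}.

L{2t + 6} = 2·L{t} + 6·L{1} = 2/s² + 6/s

Final answer: 2/s² + 6/s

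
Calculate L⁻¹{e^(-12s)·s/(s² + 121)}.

L⁻¹{s/(s² + 121)} = cos(11t). By the time shift theorem, L⁻¹{e^(-as)F(s)} = u(t-a)f(t-a) with a=12, so L⁻¹{e^(-12s)·s/(s² + 121)} = u(t-12)·cos(11(t-12))

Final answer: u(t-12)·cos(11(t-12))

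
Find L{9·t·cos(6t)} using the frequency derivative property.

L{cos(6t)} = s/(s² + 36). Derivative: d/ds[s/(s² + 36)] = [(s² + 36) - s·2s]/(s² + 36)² = (36 - s²)/(s² + 36)². So L{t·cos(6t)} = -F'(s) = (s² - 36)/(s² + 36)². Then L{9·t·cos(6t)} = 9·(s² - 36)/(s² + 36)²

Final answer: 9·(s² - 36)/(s² + 36)²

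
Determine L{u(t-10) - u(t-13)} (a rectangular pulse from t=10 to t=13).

L{u(t-a)} = e^(-as)/s. L{u(t-10) - u(t-13)} = (e^(-10s) - e^(-13s))/s

Final answer: (e^(-10s) - e^(-13s))/s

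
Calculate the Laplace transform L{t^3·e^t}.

L{t^n·e^(at)} = n!/(s-a)^(n+1), so L{t^3·e^t} = 6/(s-1)^4

Final answer: 6/(s-1)^4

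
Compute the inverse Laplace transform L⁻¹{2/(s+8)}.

L⁻¹{1/(s-a)} = e^(at), so L⁻¹{1/(s+8)} = e^(-8t), and L⁻¹{2/(s+8)} = 2·e^(-8t)

Final answer: 2·e^(-8t)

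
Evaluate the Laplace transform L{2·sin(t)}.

L{sin(ωt)} = ω/(s² + ω²), so L{sin(t)} = 1/(s² + 1). Then L{2·sin(t)} = 2·1/(s² + 1) = 2/(s² + 1)

Final answer: 2/(s² + 1)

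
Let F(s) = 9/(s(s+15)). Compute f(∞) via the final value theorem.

f(∞) = lim_{s→0} s·9/(s(s+15)) = lim_{s→0} 9/(s+15) = 9/15 = 3/5

Final answer: 3/5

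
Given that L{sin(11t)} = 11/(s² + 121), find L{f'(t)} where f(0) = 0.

L{f'(t)} = s·F(s) - f(0) = s·11/(s² + 121) - 0 = 11s/(s² + 121)

Final answer: 11s/(s² + 121)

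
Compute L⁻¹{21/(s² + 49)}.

This is the form c·a/(s² + a²) with a = 7, c = 3. L⁻¹ = 3·sin(7t)

Final answer: 3·sin(7t)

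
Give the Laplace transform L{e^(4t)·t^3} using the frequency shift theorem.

L{e^(at)·t^n} = n!/(s-a)^(n+1), so L{e^(4t)·t^3} = 6/(s-4)^4

Final answer: 6/(s-4)^4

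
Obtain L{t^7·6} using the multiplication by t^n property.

L{6} = 6/s. d^1/ds^1[1/s] = -1/s². d^2/ds^2[1/s] = 2/s^3. d^3/ds^3[1/s] = -6/s^4. d^4/ds^4[1/s] = 24/s^5. d^5/ds^5[1/s] = -120/s^6. d^6/ds^6[1/s] = 720/s^7. d^7/ds^7[1/s] = -5040/s^8. So L{t^7} = (-1)^{7}·-5040/s^8 = 5040/s^8. Then L{t^7·6} = 6·5040/s^8 = 30240/s^8

Final answer: 30240/s^8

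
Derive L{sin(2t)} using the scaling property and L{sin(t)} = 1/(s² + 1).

Using L{f(at)} = (1/a)F(s/a) with a=2: L{sin(2t)} = (1/2) · 1/((s/2)² + 1) = (1/2) · 1·4/(s² + 4) = 2/(s² + 4)

Final answer: 2/(s² + 4)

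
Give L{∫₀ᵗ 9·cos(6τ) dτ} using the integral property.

L{∫₀ᵗ f(τ)dτ} = F(s)/s with F(s) = 9s/(s² + 36), so the result is (9s/(s² + 36))/s = 9/(s² + 36)

Final answer: 9/(s² + 36)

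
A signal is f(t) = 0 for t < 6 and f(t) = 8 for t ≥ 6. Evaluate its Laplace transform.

f(t) = 8·u(t-6). L{u(t-6)} = e^(-6s)/s, so L{f(t)} = 8·e^(-6s)/s

Final answer: 8·e^(-6s)/s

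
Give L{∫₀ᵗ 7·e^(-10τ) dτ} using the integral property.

L{∫₀ᵗ f(τ)dτ} = F(s)/s with F(s) = 7/(s+10), so L{∫₀ᵗ 7·e^(-10τ) dτ} = 7/(s(s+10))

Final answer: 7/(s(s+10))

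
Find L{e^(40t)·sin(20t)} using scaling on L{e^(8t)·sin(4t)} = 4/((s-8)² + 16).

Scaling with a=5: L{e^(40t)·sin(20t)} = (1/5) · 4/((s/5-8)² + 16). Simplifying: 20/((s-40)² + 400)

Final answer: 20/((s-40)² + 400)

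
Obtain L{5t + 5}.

L{5t + 5} = 5·L{t} + 5·L{1} = 5/s² + 5/s

Final answer: 5/s² + 5/s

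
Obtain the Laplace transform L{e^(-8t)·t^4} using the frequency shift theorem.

L{e^(at)·t^n} = n!/(s-a)^(n+1), so L{e^(-8t)·t^4} = 24/(s+8)^5

Final answer: 24/(s+8)^5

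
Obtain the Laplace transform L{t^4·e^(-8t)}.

L{t^n·e^(at)} = n!/(s-a)^(n+1), so L{t^4·e^(-8t)} = 24/(s+8)^5

Final answer: 24/(s+8)^5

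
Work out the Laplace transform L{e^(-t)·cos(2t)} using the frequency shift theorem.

Frequency shift: L{e^(at)f(t)} = F(s-a). L{e^(-t)·cos(2t)} = (s+1)/((s+1)² + 4)

Final answer: (s+1)/((s+1)² + 4)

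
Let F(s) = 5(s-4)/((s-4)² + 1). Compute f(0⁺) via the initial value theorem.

f(0⁺) = lim_{s→∞} sF(s) = lim_{s→∞} 5s(s-4)/((s-4)² + 1) = 5

Final answer: 5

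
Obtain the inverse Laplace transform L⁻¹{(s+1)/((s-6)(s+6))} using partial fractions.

Using partial fractions, f(t) = (7e^(6t) + 5e^(-6t))/12

Final answer: (7e^(6t) + 5e^(-6t))/12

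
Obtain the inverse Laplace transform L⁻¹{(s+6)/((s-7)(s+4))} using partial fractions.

Using partial fractions, f(t) = (13e^(7t) - 2e^(-4t))/11

Final answer: (13e^(7t) - 2e^(-4t))/11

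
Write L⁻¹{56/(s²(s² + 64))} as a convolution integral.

56/(s²(s² + 64)) = (1/s²)·(56/(s² + 64)) = L{t}·L{7·sin(8t)}. So f(t) = t*(7·sin(8t)) = ∫₀ᵗ 7τ·sin(8(t-τ)) dτ

Final answer: ∫₀ᵗ 7τ·sin(8(t-τ)) dτ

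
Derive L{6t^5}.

L{t^n} = n!/s^(n+1). So L{6t^5} = 6·5!/s^6 = 720/s^6

Final answer: 720/s^6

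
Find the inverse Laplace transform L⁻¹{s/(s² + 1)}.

L⁻¹{s/(s² + 1)} = cos(t)

Final answer: cos(t)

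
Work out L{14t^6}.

L{t^n} = n!/s^(n+1). So L{14t^6} = 14·6!/s^7 = 10080/s^7

Final answer: 10080/s^7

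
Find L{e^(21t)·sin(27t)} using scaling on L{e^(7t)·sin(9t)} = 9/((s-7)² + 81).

Scaling with a=3: L{e^(21t)·sin(27t)} = (1/3) · 9/((s/3-7)² + 81). Simplifying: 27/((s-21)² + 729)

Final answer: 27/((s-21)² + 729)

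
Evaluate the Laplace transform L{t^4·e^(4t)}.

L{t^n·e^(at)} = n!/(s-a)^(n+1), so L{t^4·e^(4t)} = 24/(s-4)^5

Final answer: 24/(s-4)^5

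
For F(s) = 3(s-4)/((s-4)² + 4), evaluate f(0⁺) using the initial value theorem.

f(0⁺) = lim_{s→∞} sF(s) = lim_{s→∞} 3s(s-4)/((s-4)² + 4) = 3

Final answer: 3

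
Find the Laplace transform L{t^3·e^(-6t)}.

L{t^n·e^(at)} = n!/(s-a)^(n+1), so L{t^3·e^(-6t)} = 6/(s+6)^4

Final answer: 6/(s+6)^4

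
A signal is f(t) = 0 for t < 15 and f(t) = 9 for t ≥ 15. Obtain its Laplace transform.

f(t) = 9·u(t-15). L{u(t-15)} = e^(-15s)/s, so L{f(t)} = 9·e^(-15s)/s

Final answer: 9·e^(-15s)/s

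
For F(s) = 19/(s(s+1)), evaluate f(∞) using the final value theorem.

f(∞) = lim_{s→0} s·19/(s(s+1)) = lim_{s→0} 19/(s+1) = 19/1 = 19

Final answer: 19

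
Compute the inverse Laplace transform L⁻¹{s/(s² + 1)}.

L⁻¹{s/(s² + 1)} = cos(t)

Final answer: cos(t)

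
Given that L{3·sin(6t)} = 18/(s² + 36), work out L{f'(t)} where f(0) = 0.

L{f'(t)} = s·F(s) - f(0) = s·18/(s² + 36) - 0 = 18s/(s² + 36)

Final answer: 18s/(s² + 36)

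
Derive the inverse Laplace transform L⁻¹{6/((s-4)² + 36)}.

Using frequency shift, L⁻¹{6/((s-4)² + 36)} = e^(4t)·sin(6t)

Final answer: e^(4t)·sin(6t)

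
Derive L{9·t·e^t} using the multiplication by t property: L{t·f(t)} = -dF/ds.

Using L{t^n·e^(at)} = n!/(s-a)^(n+1), L{t·e^t} = 1/(s-1)^2, so L{9·t·e^t} = 9·1/(s-1)^2 = 9/(s-1)^2

Final answer: 9/(s-1)^2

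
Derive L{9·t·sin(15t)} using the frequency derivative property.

L{sin(15t)} = 15/(s² + 225). By L{t·f(t)} = -F'(s): -d/ds[15/(s² + 225)] = -(15)·(-2s)/(s² + 225)² = 30s/(s² + 225)². Then L{9·t·sin(15t)} = 9·30s/(s² + 225)² = 270s/(s² + 225)²

Final answer: 270s/(s² + 225)²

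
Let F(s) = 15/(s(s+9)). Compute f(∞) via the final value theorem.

f(∞) = lim_{s→0} s·15/(s(s+9)) = lim_{s→0} 15/(s+9) = 15/9 = 5/3

Final answer: 5/3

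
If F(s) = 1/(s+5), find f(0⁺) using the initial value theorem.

f(0⁺) = lim_{s→∞} s·1/(s+5) = lim_{s→∞} s/(s+5) = 1

Final answer: 1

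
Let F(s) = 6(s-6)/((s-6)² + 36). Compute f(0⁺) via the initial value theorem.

f(0⁺) = lim_{s→∞} sF(s) = lim_{s→∞} 6s(s-6)/((s-6)² + 36) = 6

Final answer: 6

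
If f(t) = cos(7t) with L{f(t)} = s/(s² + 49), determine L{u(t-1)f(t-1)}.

Time shift theorem: L{u(t-a)f(t-a)} = e^(-as)F(s). Here a=1, F(s) = s/(s² + 49), so L{u(t-1)f(t-1)} = e^(-s)·s/(s² + 49)

Final answer: e^(-s)·s/(s² + 49)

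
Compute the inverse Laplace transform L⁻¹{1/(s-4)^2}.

L⁻¹{n!/(s-a)^(n+1)} = t^n·e^(at), so L⁻¹{1/(s-4)^2} = t·e^(4t)

Final answer: t·e^(4t)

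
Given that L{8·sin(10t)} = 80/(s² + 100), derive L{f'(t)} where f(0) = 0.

L{f'(t)} = s·F(s) - f(0) = s·80/(s² + 100) - 0 = 80s/(s² + 100)

Final answer: 80s/(s² + 100)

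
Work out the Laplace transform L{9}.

L{9} = 9 · L{1} = 9/s

Final answer: 9/s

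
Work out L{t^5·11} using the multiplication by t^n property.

L{11} = 11/s. d^1/ds^1[1/s] = -1/s². d^2/ds^2[1/s] = 2/s^3. d^3/ds^3[1/s] = -6/s^4. d^4/ds^4[1/s] = 24/s^5. d^5/ds^5[1/s] = -120/s^6. So L{t^5} = (-1)^{5}·-120/s^6 = 120/s^6. Then L{t^5·11} = 11·120/s^6 = 1320/s^6

Final answer: 1320/s^6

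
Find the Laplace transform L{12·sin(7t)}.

L{sin(ωt)} = ω/(s² + ω²), so L{sin(7t)} = 7/(s² + 49). Then L{12·sin(7t)} = 12·7/(s² + 49) = 84/(s² + 49)

Final answer: 84/(s² + 49)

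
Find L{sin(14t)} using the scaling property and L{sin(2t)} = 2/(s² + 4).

Using L{f(at)} = (1/a)F(s/a) with a=7: L{sin(14t)} = (1/7) · 2/((s/7)² + 4) = (1/7) · 2·49/(s² + 196) = 14/(s² + 196)

Final answer: 14/(s² + 196)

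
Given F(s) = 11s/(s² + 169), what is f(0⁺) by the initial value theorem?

f(0⁺) = lim_{s→∞} s·11s/(s² + 169) = lim_{s→∞} 11s²/(s² + 169) = 11

Final answer: 11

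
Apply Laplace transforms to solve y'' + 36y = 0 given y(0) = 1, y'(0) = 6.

L{y''} + 36L{y} = 0. s²Y - s - 6 + 36Y = 0. Y(s² + 36) = s + 6. Y = (s + 6)/(s² + 36). Inverting: y(t) = cos(6t) + sin(6t)

Final answer: y(t) = cos(6t) + sin(6t)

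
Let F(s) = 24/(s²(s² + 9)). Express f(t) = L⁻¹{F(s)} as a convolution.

24/(s²(s² + 9)) = (1/s²)·(24/(s² + 9)) = L{t}·L{8·sin(3t)}. So f(t) = t*(8·sin(3t)) = ∫₀ᵗ 8τ·sin(3(t-τ)) dτ

Final answer: ∫₀ᵗ 8τ·sin(3(t-τ)) dτ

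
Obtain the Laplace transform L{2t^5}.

L{2t^5} = 2 · L{t^5} = 2 · 120/s^6 = 240/s^6

Final answer: 240/s^6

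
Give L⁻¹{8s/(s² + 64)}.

This is the form c·s/(s² + a²) with a = 8, c = 8. L⁻¹ = 8·cos(8t)

Final answer: 8·cos(8t)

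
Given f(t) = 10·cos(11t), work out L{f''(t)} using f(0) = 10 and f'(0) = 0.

F(s) = 10s/(s² + 121). L{f''(t)} = s²F(s) - sf(0) - f'(0) = 10s³/(s² + 121) - 10s = (10s³ - 10s(s² + 121))/(s² + 121) = -1210s/(s² + 121)

Final answer: -1210s/(s² + 121)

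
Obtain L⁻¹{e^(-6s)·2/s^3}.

L⁻¹{2/s^3} = t^2. By the time shift theorem, L⁻¹{e^(-as)F(s)} = u(t-a)f(t-a) with a=6, so L⁻¹{e^(-6s)·2/s^3} = u(t-6)·(t-6)^2

Final answer: u(t-6)·(t-6)^2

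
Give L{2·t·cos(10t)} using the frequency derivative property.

L{cos(10t)} = s/(s² + 100). Derivative: d/ds[s/(s² + 100)] = [(s² + 100) - s·2s]/(s² + 100)² = (100 - s²)/(s² + 100)². So L{t·cos(10t)} = -F'(s) = (s² - 100)/(s² + 100)². Then L{2·t·cos(10t)} = 2·(s² - 100)/(s² + 100)²

Final answer: 2·(s² - 100)/(s² + 100)²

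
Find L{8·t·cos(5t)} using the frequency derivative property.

L{cos(5t)} = s/(s² + 25). Derivative: d/ds[s/(s² + 25)] = [(s² + 25) - s·2s]/(s² + 25)² = (25 - s²)/(s² + 25)². So L{t·cos(5t)} = -F'(s) = (s² - 25)/(s² + 25)². Then L{8·t·cos(5t)} = 8·(s² - 25)/(s² + 25)²

Final answer: 8·(s² - 25)/(s² + 25)²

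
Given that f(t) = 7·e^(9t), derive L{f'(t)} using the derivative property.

f(0) = 7, F(s) = 7/(s-9). L{f'(t)} = s·F(s) - f(0) = 7s/(s-9) - 7 = (7s - 7(s-9))/(s-9) = 63/(s-9)

Final answer: 63/(s-9)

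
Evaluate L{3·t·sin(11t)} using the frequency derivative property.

L{sin(11t)} = 11/(s² + 121). By L{t·f(t)} = -F'(s): -d/ds[11/(s² + 121)] = -(11)·(-2s)/(s² + 121)² = 22s/(s² + 121)². Then L{3·t·sin(11t)} = 3·22s/(s² + 121)² = 66s/(s² + 121)²

Final answer: 66s/(s² + 121)²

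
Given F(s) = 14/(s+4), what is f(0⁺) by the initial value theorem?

f(0⁺) = lim_{s→∞} s·14/(s+4) = lim_{s→∞} 14s/(s+4) = 14

Final answer: 14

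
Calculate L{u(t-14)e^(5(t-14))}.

u(t-a)f(t-a) with f(t)=e^(5t). L{e^(5t)} = 1/(s-5). By time shift: e^(-14s)/(s-5)

Final answer: e^(-14s)/(s-5)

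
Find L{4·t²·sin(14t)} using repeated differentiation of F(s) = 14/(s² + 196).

F(s) = 14/(s² + 196). F'(s) = -28s/(s² + 196)². F''(s) = -28(196 - 3s²)/(s² + 196)³ = (84s² - 5488)/(s² + 196)³. So L{t²·sin(14t)} = (-1)² F''(s) = (84s² - 5488)/(s² + 196)³. Then L{4·t²·sin(14t)} = 4·(84s² - 5488)/(s² + 196)³ = (336s² - 21952)/(s² + 196)³

Final answer: (336s² - 21952)/(s² + 196)³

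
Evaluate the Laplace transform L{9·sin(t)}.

L{sin(ωt)} = ω/(s² + ω²), so L{sin(t)} = 1/(s² + 1). Then L{9·sin(t)} = 9·1/(s² + 1) = 9/(s² + 1)

Final answer: 9/(s² + 1)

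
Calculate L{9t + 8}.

L{9t + 8} = 9·L{t} + 8·L{1} = 9/s² + 8/s

Final answer: 9/s² + 8/s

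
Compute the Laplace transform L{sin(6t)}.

L{sin(ωt)} = ω/(s² + ω²), so L{sin(6t)} = 6/(s² + 36)

Final answer: 6/(s² + 36)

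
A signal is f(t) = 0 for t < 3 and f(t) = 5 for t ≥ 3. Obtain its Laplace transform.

f(t) = 5·u(t-3). L{u(t-3)} = e^(-3s)/s, so L{f(t)} = 5·e^(-3s)/s

Final answer: 5·e^(-3s)/s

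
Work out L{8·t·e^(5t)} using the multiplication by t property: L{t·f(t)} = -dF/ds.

Using L{t^n·e^(at)} = n!/(s-a)^(n+1), L{t·e^(5t)} = 1/(s-5)^2, so L{8·t·e^(5t)} = 8·1/(s-5)^2 = 8/(s-5)^2

Final answer: 8/(s-5)^2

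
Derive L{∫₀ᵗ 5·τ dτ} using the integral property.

L{∫₀ᵗ f(τ)dτ} = F(s)/s with f(t) = 5t. F(s) = 5/s^2, so L{∫₀ᵗ 5·τ dτ} = (5/s^2)/s = 5/s^3. (Check: ∫₀ᵗ 5·τ dτ = 5t^2/2.)

Final answer: 5/s^3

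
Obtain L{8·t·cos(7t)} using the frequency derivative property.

L{cos(7t)} = s/(s² + 49). Derivative: d/ds[s/(s² + 49)] = [(s² + 49) - s·2s]/(s² + 49)² = (49 - s²)/(s² + 49)². So L{t·cos(7t)} = -F'(s) = (s² - 49)/(s² + 49)². Then L{8·t·cos(7t)} = 8·(s² - 49)/(s² + 49)²

Final answer: 8·(s² - 49)/(s² + 49)²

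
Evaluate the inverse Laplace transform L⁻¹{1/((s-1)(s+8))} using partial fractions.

Decompose: A/(s-1) + B/(s+8). A = 1/9, B = -1/9. f(t) = (e^t - e^(-8t))/9

Final answer: (e^t - e^(-8t))/9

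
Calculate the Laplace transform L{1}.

L{1} = 1 · L{1} = 1/s

Final answer: 1/s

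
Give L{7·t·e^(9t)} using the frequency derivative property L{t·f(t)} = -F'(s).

L{e^(9t)} = 1/(s-9). By frequency derivative: L{t·e^(9t)} = -d/ds[1/(s-9)] = -(-1)/(s-9)² = 1/(s-9)². Then L{7·t·e^(9t)} = 7·1/(s-9)² = 7/(s-9)²

Final answer: 7/(s-9)²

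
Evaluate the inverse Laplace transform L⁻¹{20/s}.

L⁻¹{c/s} = c, so L⁻¹{20/s} = 20

Final answer: 20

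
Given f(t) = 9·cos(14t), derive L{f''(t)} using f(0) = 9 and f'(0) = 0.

F(s) = 9s/(s² + 196). L{f''(t)} = s²F(s) - sf(0) - f'(0) = 9s³/(s² + 196) - 9s = (9s³ - 9s(s² + 196))/(s² + 196) = -1764s/(s² + 196)

Final answer: -1764s/(s² + 196)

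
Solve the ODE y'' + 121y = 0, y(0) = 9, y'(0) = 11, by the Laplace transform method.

L{y''} + 121L{y} = 0. s²Y - 9s - 11 + 121Y = 0. Y(s² + 121) = 9s + 11. Y = (9s + 11)/(s² + 121). Inverting: y(t) = 9cos(11t) + sin(11t)

Final answer: y(t) = 9cos(11t) + sin(11t)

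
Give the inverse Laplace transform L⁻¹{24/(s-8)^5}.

L⁻¹{n!/(s-a)^(n+1)} = t^n·e^(at) with n=4, a=8. So L⁻¹{24/(s-8)^5} = t^4·e^(8t)

Final answer: t^4·e^(8t)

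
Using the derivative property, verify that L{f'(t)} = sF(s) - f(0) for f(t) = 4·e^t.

f'(t) = 4e^t. Direct: L{f'(t)} = 4/(s-1). Property: s·4/(s-1) - 4 = (4s - 4(s-1))/(s-1) = 4/(s-1). ✓

Final answer: 4/(s-1)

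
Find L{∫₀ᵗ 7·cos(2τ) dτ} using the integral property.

L{∫₀ᵗ f(τ)dτ} = F(s)/s with F(s) = 7s/(s² + 4), so the result is (7s/(s² + 4))/s = 7/(s² + 4)

Final answer: 7/(s² + 4)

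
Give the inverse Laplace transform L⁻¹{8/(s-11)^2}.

L⁻¹{n!/(s-a)^(n+1)} = t^n·e^(at) with n=1, a=11. So L⁻¹{1/(s-11)^2} = t·e^(11t), and L⁻¹{8/(s-11)^2} = (8/1)·t·e^(11t) = 8·t·e^(11t)

Final answer: 8·t·e^(11t)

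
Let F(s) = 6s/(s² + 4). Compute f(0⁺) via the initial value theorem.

f(0⁺) = lim_{s→∞} s·6s/(s² + 4) = lim_{s→∞} 6s²/(s² + 4) = 6

Final answer: 6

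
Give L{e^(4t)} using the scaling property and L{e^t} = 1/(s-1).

Using L{f(at)} = (1/a)F(s/a) with a=4 and f(t) = e^t: L{e^(4t)} = (1/4) · 1/((s/4)-1) = (1/4) · 4/(s-4) = 1/(s-4)

Final answer: 1/(s-4)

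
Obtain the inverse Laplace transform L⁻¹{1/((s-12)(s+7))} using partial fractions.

Decompose: A/(s-12) + B/(s+7). A = 1/19, B = -1/19. f(t) = (e^(12t) - e^(-7t))/19

Final answer: (e^(12t) - e^(-7t))/19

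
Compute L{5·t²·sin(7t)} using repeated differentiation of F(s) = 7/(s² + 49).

F(s) = 7/(s² + 49). F'(s) = -14s/(s² + 49)². F''(s) = -14(49 - 3s²)/(s² + 49)³ = (42s² - 686)/(s² + 49)³. So L{t²·sin(7t)} = (-1)² F''(s) = (42s² - 686)/(s² + 49)³. Then L{5·t²·sin(7t)} = 5·(42s² - 686)/(s² + 49)³ = (210s² - 3430)/(s² + 49)³

Final answer: (210s² - 3430)/(s² + 49)³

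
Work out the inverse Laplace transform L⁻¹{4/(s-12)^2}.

L⁻¹{n!/(s-a)^(n+1)} = t^n·e^(at) with n=1, a=12. So L⁻¹{1/(s-12)^2} = t·e^(12t), and L⁻¹{4/(s-12)^2} = (4/1)·t·e^(12t) = 4·t·e^(12t)

Final answer: 4·t·e^(12t)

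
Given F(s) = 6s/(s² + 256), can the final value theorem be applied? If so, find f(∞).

The final value theorem requires all poles of sF(s) in the left half-plane. sF(s) = 6s²/(s² + 256) has poles at s = ±16i (imaginary axis). Theorem does NOT apply (oscillatory system).

Final answer: Not applicable (oscillatory)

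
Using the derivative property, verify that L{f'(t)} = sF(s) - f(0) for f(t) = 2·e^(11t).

f'(t) = 22e^(11t). Direct: L{f'(t)} = 22/(s-11). Property: s·2/(s-11) - 2 = (2s - 2(s-11))/(s-11) = 22/(s-11). ✓

Final answer: 22/(s-11)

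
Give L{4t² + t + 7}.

L{4t² + t + 7} = 4·2/s³ + 1/s² + 7/s = 8/s³ + 1/s² + 7/s

Final answer: 8/s³ + 1/s² + 7/s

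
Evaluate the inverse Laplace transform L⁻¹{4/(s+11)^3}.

L⁻¹{n!/(s-a)^(n+1)} = t^n·e^(at) with n=2, a=-11. So L⁻¹{2/(s+11)^3} = t^2·e^(-11t), and L⁻¹{4/(s+11)^3} = (4/2)·t^2·e^(-11t) = 2·t^2·e^(-11t)

Final answer: 2·t^2·e^(-11t)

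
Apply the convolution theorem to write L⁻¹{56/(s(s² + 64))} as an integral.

56/(s(s² + 64)) = (1/s)·(56/(s² + 64)) = L{1}·L{7·sin(8t)}. So f(t) = 1*(7·sin(8t)) = ∫₀ᵗ 7·sin(8τ) dτ

Final answer: ∫₀ᵗ 7·sin(8τ) dτ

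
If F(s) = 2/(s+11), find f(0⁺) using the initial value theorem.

f(0⁺) = lim_{s→∞} s·2/(s+11) = lim_{s→∞} 2s/(s+11) = 2

Final answer: 2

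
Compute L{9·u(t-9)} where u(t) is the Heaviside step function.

L{u(t-a)} = e^(-as)/s. Here a=9, so L{u(t-9)} = e^(-9s)/s, and L{9·u(t-9)} = 9·e^(-9s)/s

Final answer: 9·e^(-9s)/s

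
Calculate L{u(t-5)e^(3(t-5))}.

u(t-a)f(t-a) with f(t)=e^(3t). L{e^(3t)} = 1/(s-3). By time shift: e^(-5s)/(s-3)

Final answer: e^(-5s)/(s-3)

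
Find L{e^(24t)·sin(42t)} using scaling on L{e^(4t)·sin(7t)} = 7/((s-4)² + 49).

Scaling with a=6: L{e^(24t)·sin(42t)} = (1/6) · 7/((s/6-4)² + 49). Simplifying: 42/((s-24)² + 1764)

Final answer: 42/((s-24)² + 1764)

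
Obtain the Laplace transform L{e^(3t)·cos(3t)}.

L{e^(at)·cos(ωt)} = (s-a)/((s-a)² + ω²), so L{e^(3t)·cos(3t)} = (s-3)/((s-3)² + 9)

Final answer: (s-3)/((s-3)² + 9)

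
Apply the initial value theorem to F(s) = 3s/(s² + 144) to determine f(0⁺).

f(0⁺) = lim_{s→∞} s·3s/(s² + 144) = lim_{s→∞} 3s²/(s² + 144) = 3

Final answer: 3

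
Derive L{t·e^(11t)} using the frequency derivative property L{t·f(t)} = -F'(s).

L{e^(11t)} = 1/(s-11). By frequency derivative: L{t·e^(11t)} = -d/ds[1/(s-11)] = -(-1)/(s-11)² = 1/(s-11)²

Final answer: 1/(s-11)²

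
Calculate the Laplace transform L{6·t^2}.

L{t^n} = n!/s^(n+1), so L{t^2} = 2/s^3. Then L{6·t^2} = 6·2/s^3 = 12/s^3

Final answer: 12/s^3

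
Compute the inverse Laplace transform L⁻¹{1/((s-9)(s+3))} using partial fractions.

Decompose: A/(s-9) + B/(s+3). A = 1/12, B = -1/12. f(t) = (e^(9t) - e^(-3t))/12

Final answer: (e^(9t) - e^(-3t))/12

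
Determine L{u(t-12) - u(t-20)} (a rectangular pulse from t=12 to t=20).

L{u(t-a)} = e^(-as)/s. L{u(t-12) - u(t-20)} = (e^(-12s) - e^(-20s))/s

Final answer: (e^(-12s) - e^(-20s))/s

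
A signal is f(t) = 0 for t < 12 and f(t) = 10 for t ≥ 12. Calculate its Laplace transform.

f(t) = 10·u(t-12). L{u(t-12)} = e^(-12s)/s, so L{f(t)} = 10·e^(-12s)/s

Final answer: 10·e^(-12s)/s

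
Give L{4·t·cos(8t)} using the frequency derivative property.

L{cos(8t)} = s/(s² + 64). Derivative: d/ds[s/(s² + 64)] = [(s² + 64) - s·2s]/(s² + 64)² = (64 - s²)/(s² + 64)². So L{t·cos(8t)} = -F'(s) = (s² - 64)/(s² + 64)². Then L{4·t·cos(8t)} = 4·(s² - 64)/(s² + 64)²

Final answer: 4·(s² - 64)/(s² + 64)²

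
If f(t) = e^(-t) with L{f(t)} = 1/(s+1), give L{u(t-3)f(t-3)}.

Time shift theorem: L{u(t-a)f(t-a)} = e^(-as)F(s). Here a=3, F(s) = 1/(s+1), so L{u(t-3)f(t-3)} = e^(-3s)·1/(s+1)

Final answer: e^(-3s)·1/(s+1)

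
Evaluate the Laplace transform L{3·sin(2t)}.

L{sin(ωt)} = ω/(s² + ω²), so L{sin(2t)} = 2/(s² + 4). Then L{3·sin(2t)} = 3·2/(s² + 4) = 6/(s² + 4)

Final answer: 6/(s² + 4)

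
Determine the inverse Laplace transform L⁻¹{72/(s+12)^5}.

L⁻¹{n!/(s-a)^(n+1)} = t^n·e^(at) with n=4, a=-12. So L⁻¹{24/(s+12)^5} = t^4·e^(-12t), and L⁻¹{72/(s+12)^5} = (72/24)·t^4·e^(-12t) = 3·t^4·e^(-12t)

Final answer: 3·t^4·e^(-12t)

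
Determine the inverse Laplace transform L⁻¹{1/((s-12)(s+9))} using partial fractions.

Decompose: A/(s-12) + B/(s+9). A = 1/21, B = -1/21. f(t) = (e^(12t) - e^(-9t))/21

Final answer: (e^(12t) - e^(-9t))/21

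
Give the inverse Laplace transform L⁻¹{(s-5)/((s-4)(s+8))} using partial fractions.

Using partial fractions, f(t) = (-e^(4t) + 13e^(-8t))/12

Final answer: (-e^(4t) + 13e^(-8t))/12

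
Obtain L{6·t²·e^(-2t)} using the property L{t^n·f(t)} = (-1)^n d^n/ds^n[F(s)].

L{e^(-2t)} = 1/(s+2). d/ds[1/(s+2)] = -1/(s+2)². d²/ds²[1/(s+2)] = 2/(s+2)³. So L{t²·e^(-2t)} = (-1)² · 2/(s+2)³ = 2/(s+2)³. Then L{6·t²·e^(-2t)} = 6·2/(s+2)³ = 12/(s+2)³

Final answer: 12/(s+2)³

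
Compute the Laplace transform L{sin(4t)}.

L{sin(ωt)} = ω/(s² + ω²), so L{sin(4t)} = 4/(s² + 16)

Final answer: 4/(s² + 16)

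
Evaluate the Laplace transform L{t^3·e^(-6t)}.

L{t^n·e^(at)} = n!/(s-a)^(n+1), so L{t^3·e^(-6t)} = 6/(s+6)^4

Final answer: 6/(s+6)^4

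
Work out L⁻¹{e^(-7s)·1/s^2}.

L⁻¹{1/s^2} = t. By the time shift theorem, L⁻¹{e^(-as)F(s)} = u(t-a)f(t-a) with a=7, so L⁻¹{e^(-7s)·1/s^2} = u(t-7)·(t-7)

Final answer: u(t-7)·(t-7)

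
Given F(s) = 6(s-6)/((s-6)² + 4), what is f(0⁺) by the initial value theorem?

f(0⁺) = lim_{s→∞} sF(s) = lim_{s→∞} 6s(s-6)/((s-6)² + 4) = 6

Final answer: 6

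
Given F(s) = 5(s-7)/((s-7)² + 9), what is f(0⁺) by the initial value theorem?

f(0⁺) = lim_{s→∞} sF(s) = lim_{s→∞} 5s(s-7)/((s-7)² + 9) = 5

Final answer: 5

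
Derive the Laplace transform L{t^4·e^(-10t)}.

L{t^n·e^(at)} = n!/(s-a)^(n+1), so L{t^4·e^(-10t)} = 24/(s+10)^5

Final answer: 24/(s+10)^5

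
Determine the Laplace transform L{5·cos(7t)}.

L{cos(ωt)} = s/(s² + ω²), so L{cos(7t)} = s/(s² + 49). Then L{5·cos(7t)} = 5·s/(s² + 49) = 5s/(s² + 49)

Final answer: 5s/(s² + 49)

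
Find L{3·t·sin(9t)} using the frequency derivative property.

L{sin(9t)} = 9/(s² + 81). By L{t·f(t)} = -F'(s): -d/ds[9/(s² + 81)] = -(9)·(-2s)/(s² + 81)² = 18s/(s² + 81)². Then L{3·t·sin(9t)} = 3·18s/(s² + 81)² = 54s/(s² + 81)²

Final answer: 54s/(s² + 81)²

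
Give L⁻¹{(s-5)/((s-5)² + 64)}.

Using frequency shift: L⁻¹{(s-a)/((s-a)² + b²)} = e^(at)cos(bt). Here a=5, b=8

Final answer: e^(5t)·cos(8t)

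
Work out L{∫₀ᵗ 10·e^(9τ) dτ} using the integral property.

L{∫₀ᵗ f(τ)dτ} = F(s)/s with F(s) = 10/(s-9), so L{∫₀ᵗ 10·e^(9τ) dτ} = 10/(s(s-9))

Final answer: 10/(s(s-9))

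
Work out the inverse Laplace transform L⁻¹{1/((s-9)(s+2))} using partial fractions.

Decompose: A/(s-9) + B/(s+2). A = 1/11, B = -1/11. f(t) = (e^(9t) - e^(-2t))/11

Final answer: (e^(9t) - e^(-2t))/11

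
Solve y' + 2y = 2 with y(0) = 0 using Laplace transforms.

sY + 2Y = 2/s. Y = 2/(s(s+2)). Partial fractions: Y = 1/s - 1/(s+2)

Final answer: y(t) = (1 - e^(-2t))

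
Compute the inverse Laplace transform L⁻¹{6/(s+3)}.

L⁻¹{1/(s-a)} = e^(at), so L⁻¹{1/(s+3)} = e^(-3t), and L⁻¹{6/(s+3)} = 6·e^(-3t)

Final answer: 6·e^(-3t)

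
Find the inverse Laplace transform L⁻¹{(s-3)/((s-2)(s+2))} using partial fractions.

Using partial fractions, f(t) = (-e^(2t) + 5e^(-2t))/4

Final answer: (-e^(2t) + 5e^(-2t))/4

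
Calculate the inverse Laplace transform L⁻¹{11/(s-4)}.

L⁻¹{1/(s-a)} = e^(at), so L⁻¹{1/(s-4)} = e^(4t), and L⁻¹{11/(s-4)} = 11·e^(4t)

Final answer: 11·e^(4t)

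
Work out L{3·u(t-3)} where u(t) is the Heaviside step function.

L{u(t-a)} = e^(-as)/s. Here a=3, so L{u(t-3)} = e^(-3s)/s, and L{3·u(t-3)} = 3·e^(-3s)/s

Final answer: 3·e^(-3s)/s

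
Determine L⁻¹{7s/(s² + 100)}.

This is the form c·s/(s² + a²) with a = 10, c = 7. L⁻¹ = 7·cos(10t)

Final answer: 7·cos(10t)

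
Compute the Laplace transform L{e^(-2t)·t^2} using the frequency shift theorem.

L{e^(at)·t^n} = n!/(s-a)^(n+1), so L{e^(-2t)·t^2} = 2/(s+2)^3

Final answer: 2/(s+2)^3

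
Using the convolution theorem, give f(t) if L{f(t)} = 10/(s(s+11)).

10/(s(s+11)) = (10/s)·(1/(s+11)) = L{10}·L{e^(-11t)}. By convolution, f(t) = 10*e^(-11t) = ∫₀ᵗ 10·e^(-11τ) dτ = 10·(1 - e^(-11t))/11

Final answer: 10·(1 - e^(-11t))/11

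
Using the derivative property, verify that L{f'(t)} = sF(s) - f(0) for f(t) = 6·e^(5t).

f'(t) = 30e^(5t). Direct: L{f'(t)} = 30/(s-5). Property: s·6/(s-5) - 6 = (6s - 6(s-5))/(s-5) = 30/(s-5). ✓

Final answer: 30/(s-5)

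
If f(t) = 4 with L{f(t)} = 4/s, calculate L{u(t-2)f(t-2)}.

Time shift theorem: L{u(t-a)f(t-a)} = e^(-as)F(s). Here a=2, F(s) = 4/s, so L{u(t-2)f(t-2)} = e^(-2s)·4/s

Final answer: e^(-2s)·4/s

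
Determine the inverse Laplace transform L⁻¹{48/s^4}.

L⁻¹{n!/s^(n+1)} = t^n with n=3. So L⁻¹{6/s^4} = t^3, and L⁻¹{48/s^4} = (48/6)·t^3 = 8·t^3

Final answer: 8·t^3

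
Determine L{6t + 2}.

L{6t + 2} = 6·L{t} + 2·L{1} = 6/s² + 2/s

Final answer: 6/s² + 2/s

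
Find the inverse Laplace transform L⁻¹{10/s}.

L⁻¹{c/s} = c, so L⁻¹{10/s} = 10

Final answer: 10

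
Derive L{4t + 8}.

L{4t + 8} = 4·L{t} + 8·L{1} = 4/s² + 8/s

Final answer: 4/s² + 8/s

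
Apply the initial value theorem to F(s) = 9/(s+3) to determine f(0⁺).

f(0⁺) = lim_{s→∞} s·9/(s+3) = lim_{s→∞} 9s/(s+3) = 9

Final answer: 9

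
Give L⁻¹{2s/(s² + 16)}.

This is the form c·s/(s² + a²) with a = 4, c = 2. L⁻¹ = 2·cos(4t)

Final answer: 2·cos(4t)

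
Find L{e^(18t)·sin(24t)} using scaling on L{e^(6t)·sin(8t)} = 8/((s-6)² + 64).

Scaling with a=3: L{e^(18t)·sin(24t)} = (1/3) · 8/((s/3-6)² + 64). Simplifying: 24/((s-18)² + 576)

Final answer: 24/((s-18)² + 576)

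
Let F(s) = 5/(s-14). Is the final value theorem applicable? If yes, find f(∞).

sF(s) = 5s/(s-14) has a pole at s = 14 in the right half-plane. Theorem does NOT apply (unstable system; f(t) = 5·e^(14t) grows without bound).

Final answer: Not applicable (unstable)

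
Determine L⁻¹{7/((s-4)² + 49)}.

Form: b/((s-a)² + b²) → e^(at)sin(bt). With a=4, b=7

Final answer: e^(4t)·sin(7t)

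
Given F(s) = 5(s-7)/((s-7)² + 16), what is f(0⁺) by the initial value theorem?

f(0⁺) = lim_{s→∞} sF(s) = lim_{s→∞} 5s(s-7)/((s-7)² + 16) = 5

Final answer: 5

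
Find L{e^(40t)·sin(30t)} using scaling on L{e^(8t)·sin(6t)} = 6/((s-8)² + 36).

Scaling with a=5: L{e^(40t)·sin(30t)} = (1/5) · 6/((s/5-8)² + 36). Simplifying: 30/((s-40)² + 900)

Final answer: 30/((s-40)² + 900)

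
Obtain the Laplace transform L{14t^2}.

L{14t^2} = 14 · L{t^2} = 14 · 2/s^3 = 28/s^3

Final answer: 28/s^3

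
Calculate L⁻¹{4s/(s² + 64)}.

This is the form c·s/(s² + a²) with a = 8, c = 4. L⁻¹ = 4·cos(8t)

Final answer: 4·cos(8t)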